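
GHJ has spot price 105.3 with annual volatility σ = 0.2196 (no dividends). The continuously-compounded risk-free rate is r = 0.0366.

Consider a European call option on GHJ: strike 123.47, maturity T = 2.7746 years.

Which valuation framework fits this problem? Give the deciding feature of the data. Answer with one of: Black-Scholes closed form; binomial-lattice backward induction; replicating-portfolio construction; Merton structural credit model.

Key observation: the strike-123.47 call on GHJ is European-exercise on a continuously-modelled lognormal underlying, so its value is a single closed-form evaluation.

framework: Black-Scholes closed form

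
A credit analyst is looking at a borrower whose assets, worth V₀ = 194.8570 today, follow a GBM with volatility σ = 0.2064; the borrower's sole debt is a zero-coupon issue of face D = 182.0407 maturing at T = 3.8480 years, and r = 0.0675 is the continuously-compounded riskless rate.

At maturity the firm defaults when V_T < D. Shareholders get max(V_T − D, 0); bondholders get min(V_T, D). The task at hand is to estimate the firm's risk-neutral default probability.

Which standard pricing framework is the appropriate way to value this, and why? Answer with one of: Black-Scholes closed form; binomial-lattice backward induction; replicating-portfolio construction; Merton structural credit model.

framework: Merton structural credit model

Key observation: the question is about default risk generated by asset-value dynamics against a debt face of 182.0407 — the structural framework prices exactly that.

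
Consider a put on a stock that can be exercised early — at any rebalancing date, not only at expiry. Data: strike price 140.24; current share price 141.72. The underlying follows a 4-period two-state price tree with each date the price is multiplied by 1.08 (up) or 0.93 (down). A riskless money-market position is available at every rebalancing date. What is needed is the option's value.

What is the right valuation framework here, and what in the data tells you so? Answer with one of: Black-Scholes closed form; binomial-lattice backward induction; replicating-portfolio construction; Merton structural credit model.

Key observation: the exercise right at every one of the 4 steps is what matters: each node needs max(140.24 − S, continuation), which only the stepwise tree valuation starting from spot 141.72 delivers.

framework: binomial-lattice backward induction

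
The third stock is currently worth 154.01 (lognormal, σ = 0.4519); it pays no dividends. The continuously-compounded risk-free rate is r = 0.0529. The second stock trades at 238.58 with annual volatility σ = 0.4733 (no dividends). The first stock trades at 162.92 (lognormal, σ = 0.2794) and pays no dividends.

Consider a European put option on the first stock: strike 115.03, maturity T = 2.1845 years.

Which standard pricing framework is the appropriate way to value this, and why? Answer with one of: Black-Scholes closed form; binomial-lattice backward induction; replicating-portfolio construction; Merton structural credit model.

framework: Black-Scholes closed form

Key observation: the instrument is a plain European put (strike 115.03) on a lognormal asset; the exact continuous-time formula applies directly.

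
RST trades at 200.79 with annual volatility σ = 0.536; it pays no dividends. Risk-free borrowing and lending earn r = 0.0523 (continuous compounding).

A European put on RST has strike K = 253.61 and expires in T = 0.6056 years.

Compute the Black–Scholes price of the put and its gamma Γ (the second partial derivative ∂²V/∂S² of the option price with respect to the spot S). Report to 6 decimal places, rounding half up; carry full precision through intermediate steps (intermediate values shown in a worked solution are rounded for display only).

price = 63.496604
Γ = 0.004586

σ√T = 0.536·√0.6056 = 0.417117
d₁ = (ln(S/K) + (r+σ²/2)T) / (σ√T) = (ln(200.79/253.61) + (0.0523+0.536²/2)·0.6056) / 0.417117 = (-0.233538 + 0.118666) / 0.417117 = -0.275395
d₂ = d₁ − σ√T = -0.275395 − 0.417117 = -0.692512
e^{−rT} = 0.968823
N(−d₁) = 0.608494,  N(−d₂) = 0.755692
Put price V = K·e^{−rT}·N(−d₂) − S·N(−d₁) = 185.676048 − 122.179444 = 63.496604
φ(d₁) = (1/√(2π))·e^{−d₁²/2} = 0.384097
Γ = φ(d₁) / (S·σ·√T) = 0.004586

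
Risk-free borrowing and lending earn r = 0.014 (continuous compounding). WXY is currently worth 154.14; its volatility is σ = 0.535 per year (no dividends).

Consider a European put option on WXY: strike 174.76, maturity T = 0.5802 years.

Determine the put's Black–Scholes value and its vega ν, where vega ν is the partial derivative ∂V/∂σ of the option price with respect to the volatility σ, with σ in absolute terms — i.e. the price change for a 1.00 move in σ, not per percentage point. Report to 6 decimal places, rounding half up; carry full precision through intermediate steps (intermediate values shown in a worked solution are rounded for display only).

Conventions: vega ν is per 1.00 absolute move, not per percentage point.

σ√T = 0.535·√0.5802 = 0.407514
d₁ = (ln(S/K) + (r+σ²/2)T) / (σ√T) = (ln(154.14/174.76) + (0.014+0.535²/2)·0.5802) / 0.407514 = (-0.125552 + 0.091157) / 0.407514 = -0.084404
d₂ = d₁ − σ√T = -0.084404 − 0.407514 = -0.491918
e^{−rT} = 0.991910
N(−d₁) = 0.533632,  N(−d₂) = 0.688611
Put price V = K·e^{−rT}·N(−d₂) − S·N(−d₁) = 119.368147 − 82.254071 = 37.114076
φ(d₁) = (1/√(2π))·e^{−d₁²/2} = 0.397524
ν = S·φ(d₁)·√T = 46.673174

price = 37.114076
ν = 46.673174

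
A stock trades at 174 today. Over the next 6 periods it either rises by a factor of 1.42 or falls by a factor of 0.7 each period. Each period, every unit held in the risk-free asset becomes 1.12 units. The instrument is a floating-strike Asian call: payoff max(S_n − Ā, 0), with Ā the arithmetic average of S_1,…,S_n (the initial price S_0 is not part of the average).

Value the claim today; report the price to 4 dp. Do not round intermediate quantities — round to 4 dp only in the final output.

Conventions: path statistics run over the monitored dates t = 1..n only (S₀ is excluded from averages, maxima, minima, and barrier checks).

Risk-neutral up-probability p* = (R−d)/(u−d) = (1.12−0.7)/(1.42−0.7) = 0.5833; the claim prices as the p*-weighted sum of path payoffs discounted by R^6.
Enumerate all 2^6 = 64 price paths (U = up ×1.42, D = down ×0.7); each path with k up-moves has probability p*^k·(1−p*)^(6−k).
DDDDDD: Ā=59.7058, payoff=0.0000, prob=0.005233
UDDDDD: Ā=121.1174, payoff=0.0000, prob=0.007326
DUDDDD: Ā=100.2374, payoff=0.0000, prob=0.007326
UUDDDD: Ā=203.3387, payoff=0.0000, prob=0.010256
DDUDDD: Ā=85.6214, payoff=0.0000, prob=0.007326
UDUDDD: Ā=173.6891, payoff=0.0000, prob=0.010256
DUUDDD: Ā=152.8091, payoff=0.0000, prob=0.010256
UUUDDD: Ā=309.9841, payoff=0.0000, prob=0.014359
DDDUDD: Ā=75.3902, payoff=0.0000, prob=0.007326
UDDUDD: Ā=152.9344, payoff=0.0000, prob=0.010256
DUDUDD: Ā=132.0544, payoff=0.0000, prob=0.010256
UUDUDD: Ā=267.8817, payoff=0.0000, prob=0.014359
DDUUDD: Ā=117.4384, payoff=0.0000, prob=0.010256
UDUUDD: Ā=238.2321, payoff=0.0000, prob=0.014359
DUUUDD: Ā=217.3521, payoff=0.0000, prob=0.014359
UUUUDD: Ā=440.9143, payoff=0.0000, prob=0.020102
DDDDUD: Ā=68.2283, payoff=0.0000, prob=0.007326
UDDDUD: Ā=138.4061, payoff=0.0000, prob=0.010256
DUDDUD: Ā=117.5261, payoff=0.0000, prob=0.010256
UUDDUD: Ā=238.4100, payoff=0.0000, prob=0.014359
DDUDUD: Ā=102.9101, payoff=0.0000, prob=0.010256
UDUDUD: Ā=208.7604, payoff=0.0000, prob=0.014359
DUUDUD: Ā=187.8804, payoff=0.0000, prob=0.014359
UUUDUD: Ā=381.1288, payoff=0.0000, prob=0.020102
DDDUUD: Ā=92.6789, payoff=0.0000, prob=0.010256
UDDUUD: Ā=188.0057, payoff=0.0000, prob=0.014359
DUDUUD: Ā=167.1257, payoff=3.7611, prob=0.014359
UUDUUD: Ā=339.0264, payoff=7.6296, prob=0.020102
DDUUUD: Ā=152.5097, payoff=18.3771, prob=0.014359
UDUUUD: Ā=309.3768, payoff=37.2792, prob=0.020102
DUUUUD: Ā=288.4968, payoff=58.1592, prob=0.020102
UUUUUD: Ā=585.2364, payoff=117.9801, prob=0.028143
DDDDDU: Ā=63.2151, payoff=0.0000, prob=0.007326
UDDDDU: Ā=128.2362, payoff=0.0000, prob=0.010256
DUDDDU: Ā=107.3562, payoff=0.0000, prob=0.010256
UUDDDU: Ā=217.7798, payoff=0.0000, prob=0.014359
DDUDDU: Ā=92.7402, payoff=0.0000, prob=0.010256
UDUDDU: Ā=188.1302, payoff=0.0000, prob=0.014359
DUUDDU: Ā=167.2502, payoff=3.6365, prob=0.014359
UUUDDU: Ā=339.2790, payoff=7.3770, prob=0.020102
DDDUDU: Ā=82.5090, payoff=1.7309, prob=0.010256
UDDUDU: Ā=167.3755, payoff=3.5113, prob=0.014359
DUDUDU: Ā=146.4955, payoff=24.3913, prob=0.014359
UUDUDU: Ā=297.1766, payoff=49.4794, prob=0.020102
DDUUDU: Ā=131.8795, payoff=39.0073, prob=0.014359
UDUUDU: Ā=267.5270, payoff=79.1290, prob=0.020102
DUUUDU: Ā=246.6470, payoff=100.0090, prob=0.020102
UUUUDU: Ā=500.3410, payoff=202.8754, prob=0.028143
DDDDUU: Ā=75.3472, payoff=8.8927, prob=0.010256
UDDDUU: Ā=152.8472, payoff=18.0396, prob=0.014359
DUDDUU: Ā=131.9672, payoff=38.9196, prob=0.014359
UUDDUU: Ā=267.7049, payoff=78.9511, prob=0.020102
DDUDUU: Ā=117.3512, payoff=53.5356, prob=0.014359
UDUDUU: Ā=238.0553, payoff=108.6007, prob=0.020102
DUUDUU: Ā=217.1753, payoff=129.4807, prob=0.020102
UUUDUU: Ā=440.5556, payoff=262.6609, prob=0.028143
DDDUUU: Ā=107.1200, payoff=63.7668, prob=0.014359
UDDUUU: Ā=217.3006, payoff=129.3554, prob=0.020102
DUDUUU: Ā=196.4206, payoff=150.2354, prob=0.020102
UUDUUU: Ā=398.4531, payoff=304.7633, prob=0.028143
DDUUUU: Ā=181.8046, payoff=164.8514, prob=0.020102
UDUUUU: Ā=368.8035, payoff=334.4129, prob=0.028143
DUUUUU: Ā=347.9235, payoff=355.2929, prob=0.028143
UUUUUU: Ā=705.7878, payoff=720.7370, prob=0.039400
Price = Σ prob·payoff / R^6 = 98.872057 / 1.973823 = 50.0917

price = 50.0917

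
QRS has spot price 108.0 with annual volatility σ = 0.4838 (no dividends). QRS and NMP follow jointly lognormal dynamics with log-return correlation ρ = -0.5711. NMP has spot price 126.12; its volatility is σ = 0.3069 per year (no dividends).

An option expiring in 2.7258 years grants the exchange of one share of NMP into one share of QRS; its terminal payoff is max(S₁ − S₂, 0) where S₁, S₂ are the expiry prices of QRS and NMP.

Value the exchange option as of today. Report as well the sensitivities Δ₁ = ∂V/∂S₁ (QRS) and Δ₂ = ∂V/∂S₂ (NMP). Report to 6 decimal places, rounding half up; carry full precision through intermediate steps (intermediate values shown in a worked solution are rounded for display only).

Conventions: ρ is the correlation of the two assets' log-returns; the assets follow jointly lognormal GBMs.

exchange price = 42.821328
Δ1 = 0.673396
Δ2 = -0.237119

σ_eff = √(σ₁² + σ₂² − 2ρσ₁σ₂) = √(0.4838² + 0.3069² − 2·-0.5711·0.4838·0.3069) = 0.705579
d₁ = (ln(S₁/S₂) + (q₂ − q₁ + σ_eff²/2)T) / (σ_eff√T) = (ln(108.0/126.12) + (0.0 − 0.0 + 0.248921)·2.7258) / 1.164911 = 0.449310
d₂ = d₁ − σ_eff√T = 0.449310 − 1.164911 = -0.715601
N(d₁) = 0.673396,  N(d₂) = 0.237119
V = S₁·e^{−q₁T}·N(d₁) − S₂·e^{−q₂T}·N(d₂) = 72.726765 − 29.905436 = 42.821328
Key observation: pricing in NMP-units makes this a unit-strike call on the ratio S₁/S₂ — the risk-free rate cancels and cannot affect the value.
Δ₁ = e^{−q₁T}·N(d₁) = 0.673396;  Δ₂ = −e^{−q₂T}·N(d₂) = -0.237119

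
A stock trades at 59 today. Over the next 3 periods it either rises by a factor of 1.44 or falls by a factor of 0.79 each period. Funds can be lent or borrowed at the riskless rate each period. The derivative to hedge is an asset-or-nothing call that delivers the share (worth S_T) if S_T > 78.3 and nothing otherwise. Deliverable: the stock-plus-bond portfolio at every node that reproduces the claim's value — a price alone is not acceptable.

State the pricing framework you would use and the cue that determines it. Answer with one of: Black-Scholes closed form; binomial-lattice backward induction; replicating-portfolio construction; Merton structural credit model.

Key observation: the task asks for the hedge itself — share and bond holdings at every node of the 3-period tree on spot 59 with factors 1.44/0.79 — which is exactly what the replicating-portfolio construction produces.

framework: replicating-portfolio construction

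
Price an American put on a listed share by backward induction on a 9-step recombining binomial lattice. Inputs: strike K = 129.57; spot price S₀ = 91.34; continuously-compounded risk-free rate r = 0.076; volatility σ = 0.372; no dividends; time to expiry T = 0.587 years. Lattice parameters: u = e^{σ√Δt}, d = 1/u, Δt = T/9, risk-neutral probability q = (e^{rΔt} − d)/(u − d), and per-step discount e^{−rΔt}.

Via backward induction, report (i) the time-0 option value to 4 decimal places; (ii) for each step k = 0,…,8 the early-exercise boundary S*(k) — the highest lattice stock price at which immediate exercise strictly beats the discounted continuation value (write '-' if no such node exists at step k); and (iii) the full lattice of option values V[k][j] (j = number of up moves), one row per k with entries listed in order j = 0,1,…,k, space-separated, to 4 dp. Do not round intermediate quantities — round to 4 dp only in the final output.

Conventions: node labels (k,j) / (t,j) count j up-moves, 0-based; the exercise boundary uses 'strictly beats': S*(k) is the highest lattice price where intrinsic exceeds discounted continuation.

params: Δt=0.06522 u=1.09966 d=0.90937 q=0.50238 e^(-rΔt)=0.99506
t_9 payoffs: 90.7259 82.5975 72.7681 60.8818 46.5082 29.1268 8.1082 0.0000 0.0000 0.0000
t_8: node(8,0) S=42.7154 payoff=86.8546 vs cont=86.2140 → 86.8546 [stop]  node(8,1) S=51.6539 payoff=77.9161 vs cont=77.2754 → 77.9161 [stop]  node(8,2) S=62.4630 payoff=67.1070 vs cont=66.4664 → 67.1070 [stop]  node(8,3) S=75.5339 payoff=54.0361 vs cont=53.3954 → 54.0361 [stop]  node(8,4) S=91.3400 payoff=38.2300 vs cont=37.5893 → 38.2300 [stop]  node(8,5) S=110.4537 payoff=19.1163 vs cont=18.4756 → 19.1163 [stop]  node(8,6) S=133.5671 payoff=0.0000 vs cont=4.0148 → 4.0148 [wait]  node(8,7) S=161.5171 payoff=0.0000 vs cont=0.0000 → 0.0000 [wait]  node(8,8) S=195.3160 payoff=0.0000 vs cont=0.0000 → 0.0000 [wait]  ⇒ S*(8)=110.4537
t_7: node(7,0) S=46.9725 payoff=82.5975 vs cont=81.9568 → 82.5975 [stop]  node(7,1) S=56.8019 payoff=72.7681 vs cont=72.1274 → 72.7681 [stop]  node(7,2) S=68.6882 payoff=60.8818 vs cont=60.2411 → 60.8818 [stop]  node(7,3) S=83.0618 payoff=46.5082 vs cont=45.8675 → 46.5082 [stop]  node(7,4) S=100.4432 payoff=29.1268 vs cont=28.4861 → 29.1268 [stop]  node(7,5) S=121.4618 payoff=8.1082 vs cont=11.4726 → 11.4726 [wait]  node(7,6) S=146.8788 payoff=0.0000 vs cont=1.9880 → 1.9880 [wait]  node(7,7) S=177.6144 payoff=0.0000 vs cont=0.0000 → 0.0000 [wait]  ⇒ S*(7)=100.4432
t_6: node(6,0) S=51.6539 payoff=77.9161 vs cont=77.2754 → 77.9161 [stop]  node(6,1) S=62.4630 payoff=67.1070 vs cont=66.4664 → 67.1070 [stop]  node(6,2) S=75.5339 payoff=54.0361 vs cont=53.3954 → 54.0361 [stop]  node(6,3) S=91.3400 payoff=38.2300 vs cont=37.5893 → 38.2300 [stop]  node(6,4) S=110.4537 payoff=19.1163 vs cont=20.1575 → 20.1575 [wait]  node(6,5) S=133.5671 payoff=0.0000 vs cont=6.6746 → 6.6746 [wait]  node(6,6) S=161.5171 payoff=0.0000 vs cont=0.9844 → 0.9844 [wait]  ⇒ S*(6)=91.3400
t_5: node(5,0) S=56.8019 payoff=72.7681 vs cont=72.1274 → 72.7681 [stop]  node(5,1) S=68.6882 payoff=60.8818 vs cont=60.2411 → 60.8818 [stop]  node(5,2) S=83.0618 payoff=46.5082 vs cont=45.8675 → 46.5082 [stop]  node(5,3) S=100.4432 payoff=29.1268 vs cont=29.0066 → 29.1268 [stop]  node(5,4) S=121.4618 payoff=8.1082 vs cont=13.3178 → 13.3178 [wait]  node(5,5) S=146.8788 payoff=0.0000 vs cont=3.7971 → 3.7971 [wait]  ⇒ S*(5)=100.4432
t_4: node(4,0) S=62.4630 payoff=67.1070 vs cont=66.4664 → 67.1070 [stop]  node(4,1) S=75.5339 payoff=54.0361 vs cont=53.3954 → 54.0361 [stop]  node(4,2) S=91.3400 payoff=38.2300 vs cont=37.5893 → 38.2300 [stop]  node(4,3) S=110.4537 payoff=19.1163 vs cont=21.0799 → 21.0799 [wait]  node(4,4) S=133.5671 payoff=0.0000 vs cont=8.4925 → 8.4925 [wait]  ⇒ S*(4)=91.3400
t_3: node(3,0) S=68.6882 payoff=60.8818 vs cont=60.2411 → 60.8818 [stop]  node(3,1) S=83.0618 payoff=46.5082 vs cont=45.8675 → 46.5082 [stop]  node(3,2) S=100.4432 payoff=29.1268 vs cont=29.4677 → 29.4677 [wait]  node(3,3) S=121.4618 payoff=8.1082 vs cont=14.6833 → 14.6833 [wait]  ⇒ S*(3)=83.0618
t_2: node(2,0) S=75.5339 payoff=54.0361 vs cont=53.3954 → 54.0361 [stop]  node(2,1) S=91.3400 payoff=38.2300 vs cont=37.7597 → 38.2300 [stop]  node(2,2) S=110.4537 payoff=19.1163 vs cont=21.9313 → 21.9313 [wait]  ⇒ S*(2)=91.3400
t_1: node(1,0) S=83.0618 payoff=46.5082 vs cont=45.8675 → 46.5082 [stop]  node(1,1) S=100.4432 payoff=29.1268 vs cont=29.8933 → 29.8933 [wait]  ⇒ S*(1)=83.0618
t_0: node(0,0) S=91.3400 payoff=38.2300 vs cont=37.9725 → 38.2300 [stop]  ⇒ S*(0)=91.3400

price = 38.2300
boundary = 91.3400 83.0618 91.3400 83.0618 91.3400 100.4432 91.3400 100.4432 110.4537
tree:
38.2300
46.5082 29.8933
54.0361 38.2300 21.9313
60.8818 46.5082 29.4677 14.6833
67.1070 54.0361 38.2300 21.0799 8.4925
72.7681 60.8818 46.5082 29.1268 13.3178 3.7971
77.9161 67.1070 54.0361 38.2300 20.1575 6.6746 0.9844
82.5975 72.7681 60.8818 46.5082 29.1268 11.4726 1.9880 0.0000
86.8546 77.9161 67.1070 54.0361 38.2300 19.1163 4.0148 0.0000 0.0000
90.7259 82.5975 72.7681 60.8818 46.5082 29.1268 8.1082 0.0000 0.0000 0.0000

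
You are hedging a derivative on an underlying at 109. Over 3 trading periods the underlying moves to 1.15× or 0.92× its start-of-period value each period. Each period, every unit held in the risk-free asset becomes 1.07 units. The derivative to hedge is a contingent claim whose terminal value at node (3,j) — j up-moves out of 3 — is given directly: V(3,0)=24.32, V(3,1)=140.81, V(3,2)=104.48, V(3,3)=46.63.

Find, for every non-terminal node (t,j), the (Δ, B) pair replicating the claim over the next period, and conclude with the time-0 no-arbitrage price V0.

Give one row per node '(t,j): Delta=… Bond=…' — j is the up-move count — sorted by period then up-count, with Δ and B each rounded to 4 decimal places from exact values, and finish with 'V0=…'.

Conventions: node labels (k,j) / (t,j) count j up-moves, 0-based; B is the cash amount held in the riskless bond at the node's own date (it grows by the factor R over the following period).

(0,0): Delta=-0.9405 Bond=178.9671
(1,0): Delta=0.6817 Bond=28.8170
(1,1): Delta=-1.6326 Bond=278.2563
(2,0): Delta=5.4898 Bond=-412.7477
(2,1): Delta=-1.3697 Bond=267.4112
(2,2): Delta=-1.7448 Bond=313.9065
V0=76.4539

Under the risk-neutral measure, an up-move has probability p* = (R−d)/(u−d) = 0.6522 and values discount at R = 1.07.
Expiry values: V(3,0)=24.3200, V(3,1)=140.8100, V(3,2)=104.4800, V(3,3)=46.6300
  t=2,j=0: stock 92.2576 → up 106.0962 (V=140.8100), down 84.8770 (V=24.3200). Price 93.7306; hedge Δ=5.4898, bond B=-412.7477.
  t=2,j=1: stock 115.3220 → up 132.6203 (V=104.4800), down 106.0962 (V=140.8100). Price 109.4547; hedge Δ=-1.3697, bond B=267.4112.
  t=2,j=2: stock 144.1525 → up 165.7754 (V=46.6300), down 132.6203 (V=104.4800). Price 62.3848; hedge Δ=-1.7448, bond B=313.9065.
  t=1,j=0: stock 100.2800 → up 115.3220 (V=109.4547), down 92.2576 (V=93.7306). Price 97.1827; hedge Δ=0.6817, bond B=28.8170.
  t=1,j=1: stock 125.3500 → up 144.1525 (V=62.3848), down 115.3220 (V=109.4547). Price 73.6046; hedge Δ=-1.6326, bond B=278.2563.
  t=0,j=0: stock 109.0000 → up 125.3500 (V=73.6046), down 100.2800 (V=97.1827). Price 76.4539; hedge Δ=-0.9405, bond B=178.9671.
As a check, the time-0 holding Δ(0,0)·S0 + B(0,0) comes to 76.4539 — exactly V0.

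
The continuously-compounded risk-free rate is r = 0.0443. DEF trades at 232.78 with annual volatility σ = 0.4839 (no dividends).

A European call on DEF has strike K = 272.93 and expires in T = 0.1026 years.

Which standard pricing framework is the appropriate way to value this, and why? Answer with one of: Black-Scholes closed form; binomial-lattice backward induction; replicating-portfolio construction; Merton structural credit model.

Key observation: a European claim on DEF (strike 272.93) — a lognormal (GBM) underlying with constant rate and volatility — has an exact closed-form value; no lattice or capital structure is involved.

framework: Black-Scholes closed form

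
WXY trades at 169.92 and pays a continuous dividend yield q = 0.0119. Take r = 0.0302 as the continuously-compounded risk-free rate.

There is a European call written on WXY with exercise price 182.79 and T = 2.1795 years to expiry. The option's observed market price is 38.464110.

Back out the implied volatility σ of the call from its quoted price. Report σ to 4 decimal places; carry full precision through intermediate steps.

At σ = 0.4222 the Black–Scholes value reproduces the quote:
σ√T = 0.4222·√2.1795 = 0.623299
d₁ = (ln(S/K) + (r−q+σ²/2)T) / (σ√T) = (ln(169.92/182.79) + (0.0302−0.0119+0.4222²/2)·2.1795) / 0.623299 = (-0.073010 + 0.234136) / 0.623299 = 0.258504
d₂ = d₁ − σ√T = 0.258504 − 0.623299 = -0.364795
e^{−rT} = 0.936299
e^{−qT} = 0.974397
N(d₁) = 0.601991,  N(d₂) = 0.357632
V = S·e^{−qT}·N(d₁) − K·e^{−rT}·N(d₂) = 99.671446 − 61.207336 = 38.464110 (the observed quote) — the price is monotone increasing in volatility, hence this σ is the only solution

sigma = 0.4222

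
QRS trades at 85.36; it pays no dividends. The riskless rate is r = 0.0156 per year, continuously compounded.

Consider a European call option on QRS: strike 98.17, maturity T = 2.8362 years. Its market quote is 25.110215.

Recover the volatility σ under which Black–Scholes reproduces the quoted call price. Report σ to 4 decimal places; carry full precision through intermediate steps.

At σ = 0.4994 the Black–Scholes value reproduces the quote:
σ√T = 0.4994·√2.8362 = 0.841041
d₁ = (ln(S/K) + (r+σ²/2)T) / (σ√T) = (ln(85.36/98.17) + (0.0156+0.4994²/2)·2.8362) / 0.841041 = (-0.139823 + 0.397919) / 0.841041 = 0.306877
d₂ = d₁ − σ√T = 0.306877 − 0.841041 = -0.534163
e^{−rT} = 0.956720
N(d₁) = 0.620532,  N(d₂) = 0.296614
V = S·N(d₁) − K·e^{−rT}·N(d₂) = 52.968580 − 27.858365 = 25.110215 (the observed quote) — the price is monotone increasing in volatility, hence this σ is the only solution

sigma = 0.4994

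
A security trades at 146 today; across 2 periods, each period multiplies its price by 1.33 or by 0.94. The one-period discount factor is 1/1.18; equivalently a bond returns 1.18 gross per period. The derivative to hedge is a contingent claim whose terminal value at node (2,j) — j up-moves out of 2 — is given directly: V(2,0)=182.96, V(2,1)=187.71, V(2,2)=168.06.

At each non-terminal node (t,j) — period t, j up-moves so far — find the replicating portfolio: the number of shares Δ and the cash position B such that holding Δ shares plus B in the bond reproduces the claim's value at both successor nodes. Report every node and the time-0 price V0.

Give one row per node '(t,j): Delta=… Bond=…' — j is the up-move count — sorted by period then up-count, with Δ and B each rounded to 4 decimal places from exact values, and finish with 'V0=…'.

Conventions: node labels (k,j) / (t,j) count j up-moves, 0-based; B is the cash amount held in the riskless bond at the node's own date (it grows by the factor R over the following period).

Arbitrage-free pricing uses the up-move probability p* = (R−d)/(u−d) = 0.6154, discounting each step at R = 1.18.
Terminal payoffs: V(2,0)=182.9600, V(2,1)=187.7100, V(2,2)=168.0600
Node (1,0) S=137.2400: V=(p*·187.7100+(1−p*)·182.9600)/1.18=157.5280; Δ=(187.7100−182.9600)/(182.5292−129.0056)=0.0887; B=V−Δ·S=145.3485
Node (1,1) S=194.1800: V=(p*·168.0600+(1−p*)·187.7100)/1.18=148.8286; Δ=(168.0600−187.7100)/(258.2594−182.5292)=-0.2595; B=V−Δ·S=199.2132
Node (0,0) S=146.0000: V=(p*·148.8286+(1−p*)·157.5280)/1.18=128.9614; Δ=(148.8286−157.5280)/(194.1800−137.2400)=-0.1528; B=V−Δ·S=151.2678
As a check, the time-0 holding Δ(0,0)·S0 + B(0,0) comes to 128.9614 — exactly V0.

(0,0): Delta=-0.1528 Bond=151.2678
(1,0): Delta=0.0887 Bond=145.3485
(1,1): Delta=-0.2595 Bond=199.2132
V0=128.9614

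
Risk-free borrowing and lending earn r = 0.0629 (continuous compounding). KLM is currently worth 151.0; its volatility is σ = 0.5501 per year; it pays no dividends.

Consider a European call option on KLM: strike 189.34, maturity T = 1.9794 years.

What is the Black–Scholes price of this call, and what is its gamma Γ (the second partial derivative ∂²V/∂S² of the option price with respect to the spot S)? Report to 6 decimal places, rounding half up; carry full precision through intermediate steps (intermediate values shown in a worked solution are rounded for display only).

price = 40.226236
Γ = 0.003304

σ√T = 0.5501·√1.9794 = 0.773942
d₁ = (ln(S/K) + (r+σ²/2)T) / (σ√T) = (ln(151.0/189.34) + (0.0629+0.5501²/2)·1.9794) / 0.773942 = (-0.226265 + 0.423997) / 0.773942 = 0.255488
d₂ = d₁ − σ√T = 0.255488 − 0.773942 = -0.518454
e^{−rT} = 0.882935
N(d₁) = 0.600827,  N(d₂) = 0.302071
Call price V = S·N(d₁) − K·e^{−rT}·N(d₂) = 90.724860 − 50.498624 = 40.226236
φ(d₁) = (1/√(2π))·e^{−d₁²/2} = 0.386132
Γ = φ(d₁) / (S·σ·√T) = 0.003304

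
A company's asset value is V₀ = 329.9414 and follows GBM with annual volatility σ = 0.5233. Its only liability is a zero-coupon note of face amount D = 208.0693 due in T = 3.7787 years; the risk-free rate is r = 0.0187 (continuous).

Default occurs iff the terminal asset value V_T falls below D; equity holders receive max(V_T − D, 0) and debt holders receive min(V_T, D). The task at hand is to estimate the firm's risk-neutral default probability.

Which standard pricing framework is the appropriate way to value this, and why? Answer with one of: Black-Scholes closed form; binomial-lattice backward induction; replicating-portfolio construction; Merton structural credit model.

framework: Merton structural credit model

Key observation: the question is about default risk generated by asset-value dynamics against a debt face of 208.0693 — the structural framework prices exactly that.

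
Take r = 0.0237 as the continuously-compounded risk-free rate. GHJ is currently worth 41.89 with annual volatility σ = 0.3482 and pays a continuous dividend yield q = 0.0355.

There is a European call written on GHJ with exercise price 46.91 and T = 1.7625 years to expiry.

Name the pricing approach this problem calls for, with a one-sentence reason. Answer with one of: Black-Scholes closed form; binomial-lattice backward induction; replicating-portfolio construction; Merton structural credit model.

Key observation: a European claim on GHJ (strike 46.91) — a lognormal (GBM) underlying with constant rate and volatility — has an exact closed-form value; no lattice or capital structure is involved.

framework: Black-Scholes closed form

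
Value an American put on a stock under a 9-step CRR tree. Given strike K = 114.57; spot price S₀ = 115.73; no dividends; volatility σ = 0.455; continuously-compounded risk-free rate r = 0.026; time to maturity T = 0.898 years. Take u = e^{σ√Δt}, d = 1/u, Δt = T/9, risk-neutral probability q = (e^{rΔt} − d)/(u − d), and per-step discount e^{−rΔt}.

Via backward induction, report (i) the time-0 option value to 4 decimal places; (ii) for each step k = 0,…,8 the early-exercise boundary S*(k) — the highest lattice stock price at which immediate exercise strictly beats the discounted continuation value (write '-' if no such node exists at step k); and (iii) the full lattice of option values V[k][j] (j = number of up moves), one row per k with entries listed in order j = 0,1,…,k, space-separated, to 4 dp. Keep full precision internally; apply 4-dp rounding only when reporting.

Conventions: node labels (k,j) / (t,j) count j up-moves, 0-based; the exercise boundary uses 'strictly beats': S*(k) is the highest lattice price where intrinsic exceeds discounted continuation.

price = 18.3692
boundary = - - - - 65.1287 56.4097 65.1287 75.1953 86.8179
tree:
18.3692
24.5996 11.5322
32.0406 16.4486 6.1207
40.4688 22.8312 9.4316 2.4674
49.4413 30.6996 14.1947 4.1795 0.5744
58.1603 39.7852 20.7508 6.9719 1.0930 0.0000
65.7120 49.4413 29.2509 11.3994 2.0800 0.0000 0.0000
72.2528 58.1603 39.3747 18.1381 3.9581 0.0000 0.0000 0.0000
77.9179 65.7120 49.4413 27.7521 7.5320 0.0000 0.0000 0.0000 0.0000
82.8246 72.2528 58.1603 39.3747 14.3331 0.0000 0.0000 0.0000 0.0000 0.0000

Δt=0.09978, u=1.15457, d=0.86613, q=0.47314, disc=e^(-rΔt)=0.99741
k=9 terminal: V=max(K-S,0) → 82.8246 72.2528 58.1603 39.3747 14.3331 0.0000 0.0000 0.0000 0.0000 0.0000
k=8: j=0 S=36.6521 intr=77.9179 cont=77.6211 V=77.9179[EX]; j=1 S=48.8580 intr=65.7120 cont=65.4152 V=65.7120[EX]; j=2 S=65.1287 intr=49.4413 cont=49.1445 V=49.4413[EX]; j=3 S=86.8179 intr=27.7521 cont=27.4553 V=27.7521[EX]; j=4 S=115.7300 intr=0.0000 cont=7.5320 V=7.5320[hold]; j=5 S=154.2705 intr=0.0000 cont=0.0000 V=0.0000[hold]; j=6 S=205.6457 intr=0.0000 cont=0.0000 V=0.0000[hold]; j=7 S=274.1299 intr=0.0000 cont=0.0000 V=0.0000[hold]; j=8 S=365.4207 intr=0.0000 cont=0.0000 V=0.0000[hold]  S*(8)=86.8179
k=7: j=0 S=42.3172 intr=72.2528 cont=71.9559 V=72.2528[EX]; j=1 S=56.4097 intr=58.1603 cont=57.8634 V=58.1603[EX]; j=2 S=75.1953 intr=39.3747 cont=39.0779 V=39.3747[EX]; j=3 S=100.2369 intr=14.3331 cont=18.1381 V=18.1381[hold]; j=4 S=133.6178 intr=0.0000 cont=3.9581 V=3.9581[hold]; j=5 S=178.1153 intr=0.0000 cont=0.0000 V=0.0000[hold]; j=6 S=237.4313 intr=0.0000 cont=0.0000 V=0.0000[hold]; j=7 S=316.5007 intr=0.0000 cont=0.0000 V=0.0000[hold]  S*(7)=75.1953
k=6: j=0 S=48.8580 intr=65.7120 cont=65.4152 V=65.7120[EX]; j=1 S=65.1287 intr=49.4413 cont=49.1445 V=49.4413[EX]; j=2 S=86.8179 intr=27.7521 cont=29.2509 V=29.2509[hold]; j=3 S=115.7300 intr=0.0000 cont=11.3994 V=11.3994[hold]; j=4 S=154.2705 intr=0.0000 cont=2.0800 V=2.0800[hold]; j=5 S=205.6457 intr=0.0000 cont=0.0000 V=0.0000[hold]; j=6 S=274.1299 intr=0.0000 cont=0.0000 V=0.0000[hold]  S*(6)=65.1287
k=5: j=0 S=56.4097 intr=58.1603 cont=57.8634 V=58.1603[EX]; j=1 S=75.1953 intr=39.3747 cont=39.7852 V=39.7852[hold]; j=2 S=100.2369 intr=14.3331 cont=20.7508 V=20.7508[hold]; j=3 S=133.6178 intr=0.0000 cont=6.9719 V=6.9719[hold]; j=4 S=178.1153 intr=0.0000 cont=1.0930 V=1.0930[hold]; j=5 S=237.4313 intr=0.0000 cont=0.0000 V=0.0000[hold]  S*(5)=56.4097
k=4: j=0 S=65.1287 intr=49.4413 cont=49.3382 V=49.4413[EX]; j=1 S=86.8179 intr=27.7521 cont=30.6996 V=30.6996[hold]; j=2 S=115.7300 intr=0.0000 cont=14.1947 V=14.1947[hold]; j=3 S=154.2705 intr=0.0000 cont=4.1795 V=4.1795[hold]; j=4 S=205.6457 intr=0.0000 cont=0.5744 V=0.5744[hold]  S*(4)=65.1287
k=3: j=0 S=75.1953 intr=39.3747 cont=40.4688 V=40.4688[hold]; j=1 S=100.2369 intr=14.3331 cont=22.8312 V=22.8312[hold]; j=2 S=133.6178 intr=0.0000 cont=9.4316 V=9.4316[hold]; j=3 S=178.1153 intr=0.0000 cont=2.4674 V=2.4674[hold]  S*(3)=-
k=2: j=0 S=86.8179 intr=27.7521 cont=32.0406 V=32.0406[hold]; j=1 S=115.7300 intr=0.0000 cont=16.4486 V=16.4486[hold]; j=2 S=154.2705 intr=0.0000 cont=6.1207 V=6.1207[hold]  S*(2)=-
k=1: j=0 S=100.2369 intr=14.3331 cont=24.5996 V=24.5996[hold]; j=1 S=133.6178 intr=0.0000 cont=11.5322 V=11.5322[hold]  S*(1)=-
k=0: j=0 S=115.7300 intr=0.0000 cont=18.3692 V=18.3692[hold]  S*(0)=-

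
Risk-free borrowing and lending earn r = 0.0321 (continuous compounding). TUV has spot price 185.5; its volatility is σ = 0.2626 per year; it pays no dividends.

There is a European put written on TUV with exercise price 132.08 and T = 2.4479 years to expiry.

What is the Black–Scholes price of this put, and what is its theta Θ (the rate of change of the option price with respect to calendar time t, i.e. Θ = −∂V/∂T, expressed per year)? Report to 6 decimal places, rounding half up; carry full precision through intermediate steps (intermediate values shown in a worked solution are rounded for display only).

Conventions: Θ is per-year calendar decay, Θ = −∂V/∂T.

price = 4.911562
Θ = -2.122364

σ√T = 0.2626·√2.4479 = 0.410858
d₁ = (ln(S/K) + (r+σ²/2)T) / (σ√T) = (ln(185.5/132.08) + (0.0321+0.2626²/2)·2.4479) / 0.410858 = (0.339647 + 0.162980) / 0.410858 = 1.223359
d₂ = d₁ − σ√T = 1.223359 − 0.410858 = 0.812502
e^{−rT} = 0.924430
N(−d₁) = 0.110597,  N(−d₂) = 0.208252
Put price V = K·e^{−rT}·N(−d₂) − S·N(−d₁) = 25.427306 − 20.515744 = 4.911562
φ(d₁) = (1/√(2π))·e^{−d₁²/2} = 0.188767
Θ = −S·φ(d₁)·σ/(2√T) + r·K·e^{−rT}·N(−d₂) = −2.938580 + 0.816217 = -2.122364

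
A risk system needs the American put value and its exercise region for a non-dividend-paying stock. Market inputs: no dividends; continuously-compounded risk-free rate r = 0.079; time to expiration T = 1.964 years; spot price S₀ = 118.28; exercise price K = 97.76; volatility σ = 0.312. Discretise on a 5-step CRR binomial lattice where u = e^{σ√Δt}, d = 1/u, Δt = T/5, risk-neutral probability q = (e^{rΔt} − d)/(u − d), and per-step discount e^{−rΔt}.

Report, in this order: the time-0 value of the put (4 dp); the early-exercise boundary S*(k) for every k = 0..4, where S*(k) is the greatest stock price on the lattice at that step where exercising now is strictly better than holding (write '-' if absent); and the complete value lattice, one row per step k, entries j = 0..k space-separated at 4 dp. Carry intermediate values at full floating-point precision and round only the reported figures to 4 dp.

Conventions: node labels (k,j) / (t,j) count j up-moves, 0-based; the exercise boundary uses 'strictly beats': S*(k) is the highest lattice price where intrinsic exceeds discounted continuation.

price = 5.6458
boundary = - - - 65.7874 79.9955
tree:
5.6458
10.4576 1.7367
18.7424 3.7706 0.0458
31.9726 8.1851 0.1007 0.0000
43.6572 17.7645 0.2217 0.0000 0.0000
53.2665 31.9726 0.4879 0.0000 0.0000 0.0000

Δt=0.39280, u=1.21597, d=0.82239, q=0.53135, disc=e^(-rΔt)=0.96945
k=5 terminal: V=max(K-S,0) → 53.2665 31.9726 0.4879 0.0000 0.0000 0.0000
k=4: j=0 S=54.1028 intr=43.6572 cont=40.6702 V=43.6572[EX]; j=1 S=79.9955 intr=17.7645 cont=14.7775 V=17.7645[EX]; j=2 S=118.2800 intr=0.0000 cont=0.2217 V=0.2217[hold]; j=3 S=174.8868 intr=0.0000 cont=0.0000 V=0.0000[hold]; j=4 S=258.5847 intr=0.0000 cont=0.0000 V=0.0000[hold]  S*(4)=79.9955
k=3: j=0 S=65.7874 intr=31.9726 cont=28.9856 V=31.9726[EX]; j=1 S=97.2721 intr=0.4879 cont=8.1851 V=8.1851[hold]; j=2 S=143.8249 intr=0.0000 cont=0.1007 V=0.1007[hold]; j=3 S=212.6571 intr=0.0000 cont=0.0000 V=0.0000[hold]  S*(3)=65.7874
k=2: j=0 S=79.9955 intr=17.7645 cont=18.7424 V=18.7424[hold]; j=1 S=118.2800 intr=0.0000 cont=3.7706 V=3.7706[hold]; j=2 S=174.8868 intr=0.0000 cont=0.0458 V=0.0458[hold]  S*(2)=-
k=1: j=0 S=97.2721 intr=0.4879 cont=10.4576 V=10.4576[hold]; j=1 S=143.8249 intr=0.0000 cont=1.7367 V=1.7367[hold]  S*(1)=-
k=0: j=0 S=118.2800 intr=0.0000 cont=5.6458 V=5.6458[hold]  S*(0)=-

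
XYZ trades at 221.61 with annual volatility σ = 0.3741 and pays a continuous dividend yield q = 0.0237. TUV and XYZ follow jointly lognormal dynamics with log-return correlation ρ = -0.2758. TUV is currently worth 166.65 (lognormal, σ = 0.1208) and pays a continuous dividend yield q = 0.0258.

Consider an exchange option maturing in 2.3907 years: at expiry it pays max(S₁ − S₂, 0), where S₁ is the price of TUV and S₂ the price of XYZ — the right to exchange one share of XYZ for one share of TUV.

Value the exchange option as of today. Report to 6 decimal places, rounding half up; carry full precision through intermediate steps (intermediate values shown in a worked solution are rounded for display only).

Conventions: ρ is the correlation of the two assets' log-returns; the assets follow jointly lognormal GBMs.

exchange price = 24.965330

σ_eff = √(σ₁² + σ₂² − 2ρσ₁σ₂) = √(0.1208² + 0.3741² − 2·-0.2758·0.1208·0.3741) = 0.423640
d₁ = (ln(S₁/S₂) + (q₂ − q₁ + σ_eff²/2)T) / (σ_eff√T) = (ln(166.65/221.61) + (0.0237 − 0.0258 + 0.089735)·2.3907) / 0.655028 = -0.115282
d₂ = d₁ − σ_eff√T = -0.115282 − 0.655028 = -0.770310
N(d₁) = 0.454111,  N(d₂) = 0.220558
V = S₁·e^{−q₁T}·N(d₁) − S₂·e^{−q₂T}·N(d₂) = 71.150787 − 46.185456 = 24.965330
Key observation: r never enters — measured in units of XYZ, the claim is a call on S₁/S₂ struck at 1, so only the dividend yields and σ_eff matter.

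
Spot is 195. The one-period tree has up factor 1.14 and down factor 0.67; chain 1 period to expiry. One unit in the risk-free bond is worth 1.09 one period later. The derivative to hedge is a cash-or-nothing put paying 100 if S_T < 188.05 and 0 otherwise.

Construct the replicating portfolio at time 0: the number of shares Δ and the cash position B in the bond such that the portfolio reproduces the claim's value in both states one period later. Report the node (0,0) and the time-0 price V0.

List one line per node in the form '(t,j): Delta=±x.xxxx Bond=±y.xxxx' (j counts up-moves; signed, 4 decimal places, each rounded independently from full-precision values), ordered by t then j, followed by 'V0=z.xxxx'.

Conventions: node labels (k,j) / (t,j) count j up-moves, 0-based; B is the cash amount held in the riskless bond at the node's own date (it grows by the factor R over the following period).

The replicating-portfolio and risk-neutral prices coincide; use p* = (1.09−0.67)/(1.14−0.67) = 0.8936 for the latter.
Payoffs at expiry: V(1,0)=100.0000, V(1,1)=0.0000
(0,0): S=195.0000. Δ = (V_up−V_dn)/(S_up−S_dn) = (0.0000−100.0000)/(222.3000−130.6500) = -1.0911. V = [p*·0.0000 + (1−p*)·100.0000]/1.09 = 9.7599. B = V − Δ·S = 222.5259.
Check: Δ(0,0)·S0 + B(0,0) = 9.7599 = V0.

(0,0): Delta=-1.0911 Bond=222.5259
V0=9.7599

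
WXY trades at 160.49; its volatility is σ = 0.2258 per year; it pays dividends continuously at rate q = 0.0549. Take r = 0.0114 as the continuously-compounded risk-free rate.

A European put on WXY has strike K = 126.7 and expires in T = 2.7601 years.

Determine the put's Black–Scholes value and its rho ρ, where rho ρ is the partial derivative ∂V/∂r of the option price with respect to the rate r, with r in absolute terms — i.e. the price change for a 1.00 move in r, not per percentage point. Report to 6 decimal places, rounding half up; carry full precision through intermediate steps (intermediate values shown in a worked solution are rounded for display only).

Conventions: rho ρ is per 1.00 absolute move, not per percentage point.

σ√T = 0.2258·√2.7601 = 0.375134
d₁ = (ln(S/K) + (r−q+σ²/2)T) / (σ√T) = (ln(160.49/126.7) + (0.0114−0.0549+0.2258²/2)·2.7601) / 0.375134 = (0.236410 − 0.049702) / 0.375134 = 0.497710
d₂ = d₁ − σ√T = 0.497710 − 0.375134 = 0.122576
e^{−rT} = 0.969025
e^{−qT} = 0.859393
N(−d₁) = 0.309344,  N(−d₂) = 0.451221
Put price V = K·e^{−rT}·N(−d₂) − S·e^{−qT}·N(−d₁) = 55.398901 − 42.665962 = 12.732938
ρ = −K·T·e^{−rT}·N(−d₂) = -152.906506

price = 12.732938
ρ = -152.906506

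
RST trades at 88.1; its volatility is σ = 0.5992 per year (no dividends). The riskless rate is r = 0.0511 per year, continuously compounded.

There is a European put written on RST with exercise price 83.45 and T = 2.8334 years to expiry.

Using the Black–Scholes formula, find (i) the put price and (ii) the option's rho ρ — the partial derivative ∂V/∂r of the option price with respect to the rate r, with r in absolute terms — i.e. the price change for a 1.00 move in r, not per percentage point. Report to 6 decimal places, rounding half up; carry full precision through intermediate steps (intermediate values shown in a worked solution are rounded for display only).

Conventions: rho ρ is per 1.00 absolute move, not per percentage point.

σ√T = 0.5992·√2.8334 = 1.008616
d₁ = (ln(S/K) + (r+σ²/2)T) / (σ√T) = (ln(88.1/83.45) + (0.0511+0.5992²/2)·2.8334) / 1.008616 = (0.054225 + 0.653440) / 1.008616 = 0.701620
d₂ = d₁ − σ√T = 0.701620 − 1.008616 = -0.306996
e^{−rT} = 0.865207
N(−d₁) = 0.241458,  N(−d₂) = 0.620577
Put price V = K·e^{−rT}·N(−d₂) − S·N(−d₁) = 44.806586 − 21.272471 = 23.534115
ρ = −K·T·e^{−rT}·N(−d₂) = -126.954981

price = 23.534115
ρ = -126.954981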